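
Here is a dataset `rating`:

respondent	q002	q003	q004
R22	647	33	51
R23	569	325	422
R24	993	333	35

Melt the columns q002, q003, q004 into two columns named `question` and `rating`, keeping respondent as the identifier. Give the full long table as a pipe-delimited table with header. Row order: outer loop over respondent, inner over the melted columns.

Each (respondent, column) pair becomes one row: 3 × 3 = 9 rows.
For example, (R22, q002) → rating=647.

| respondent | question | rating |
| R22 | q002 | 647 |
| R22 | q003 | 33 |
| R22 | q004 | 51 |
| R23 | q002 | 569 |
| R23 | q003 | 325 |
| R23 | q004 | 422 |
| R24 | q002 | 993 |
| R24 | q003 | 333 |
| R24 | q004 | 35 |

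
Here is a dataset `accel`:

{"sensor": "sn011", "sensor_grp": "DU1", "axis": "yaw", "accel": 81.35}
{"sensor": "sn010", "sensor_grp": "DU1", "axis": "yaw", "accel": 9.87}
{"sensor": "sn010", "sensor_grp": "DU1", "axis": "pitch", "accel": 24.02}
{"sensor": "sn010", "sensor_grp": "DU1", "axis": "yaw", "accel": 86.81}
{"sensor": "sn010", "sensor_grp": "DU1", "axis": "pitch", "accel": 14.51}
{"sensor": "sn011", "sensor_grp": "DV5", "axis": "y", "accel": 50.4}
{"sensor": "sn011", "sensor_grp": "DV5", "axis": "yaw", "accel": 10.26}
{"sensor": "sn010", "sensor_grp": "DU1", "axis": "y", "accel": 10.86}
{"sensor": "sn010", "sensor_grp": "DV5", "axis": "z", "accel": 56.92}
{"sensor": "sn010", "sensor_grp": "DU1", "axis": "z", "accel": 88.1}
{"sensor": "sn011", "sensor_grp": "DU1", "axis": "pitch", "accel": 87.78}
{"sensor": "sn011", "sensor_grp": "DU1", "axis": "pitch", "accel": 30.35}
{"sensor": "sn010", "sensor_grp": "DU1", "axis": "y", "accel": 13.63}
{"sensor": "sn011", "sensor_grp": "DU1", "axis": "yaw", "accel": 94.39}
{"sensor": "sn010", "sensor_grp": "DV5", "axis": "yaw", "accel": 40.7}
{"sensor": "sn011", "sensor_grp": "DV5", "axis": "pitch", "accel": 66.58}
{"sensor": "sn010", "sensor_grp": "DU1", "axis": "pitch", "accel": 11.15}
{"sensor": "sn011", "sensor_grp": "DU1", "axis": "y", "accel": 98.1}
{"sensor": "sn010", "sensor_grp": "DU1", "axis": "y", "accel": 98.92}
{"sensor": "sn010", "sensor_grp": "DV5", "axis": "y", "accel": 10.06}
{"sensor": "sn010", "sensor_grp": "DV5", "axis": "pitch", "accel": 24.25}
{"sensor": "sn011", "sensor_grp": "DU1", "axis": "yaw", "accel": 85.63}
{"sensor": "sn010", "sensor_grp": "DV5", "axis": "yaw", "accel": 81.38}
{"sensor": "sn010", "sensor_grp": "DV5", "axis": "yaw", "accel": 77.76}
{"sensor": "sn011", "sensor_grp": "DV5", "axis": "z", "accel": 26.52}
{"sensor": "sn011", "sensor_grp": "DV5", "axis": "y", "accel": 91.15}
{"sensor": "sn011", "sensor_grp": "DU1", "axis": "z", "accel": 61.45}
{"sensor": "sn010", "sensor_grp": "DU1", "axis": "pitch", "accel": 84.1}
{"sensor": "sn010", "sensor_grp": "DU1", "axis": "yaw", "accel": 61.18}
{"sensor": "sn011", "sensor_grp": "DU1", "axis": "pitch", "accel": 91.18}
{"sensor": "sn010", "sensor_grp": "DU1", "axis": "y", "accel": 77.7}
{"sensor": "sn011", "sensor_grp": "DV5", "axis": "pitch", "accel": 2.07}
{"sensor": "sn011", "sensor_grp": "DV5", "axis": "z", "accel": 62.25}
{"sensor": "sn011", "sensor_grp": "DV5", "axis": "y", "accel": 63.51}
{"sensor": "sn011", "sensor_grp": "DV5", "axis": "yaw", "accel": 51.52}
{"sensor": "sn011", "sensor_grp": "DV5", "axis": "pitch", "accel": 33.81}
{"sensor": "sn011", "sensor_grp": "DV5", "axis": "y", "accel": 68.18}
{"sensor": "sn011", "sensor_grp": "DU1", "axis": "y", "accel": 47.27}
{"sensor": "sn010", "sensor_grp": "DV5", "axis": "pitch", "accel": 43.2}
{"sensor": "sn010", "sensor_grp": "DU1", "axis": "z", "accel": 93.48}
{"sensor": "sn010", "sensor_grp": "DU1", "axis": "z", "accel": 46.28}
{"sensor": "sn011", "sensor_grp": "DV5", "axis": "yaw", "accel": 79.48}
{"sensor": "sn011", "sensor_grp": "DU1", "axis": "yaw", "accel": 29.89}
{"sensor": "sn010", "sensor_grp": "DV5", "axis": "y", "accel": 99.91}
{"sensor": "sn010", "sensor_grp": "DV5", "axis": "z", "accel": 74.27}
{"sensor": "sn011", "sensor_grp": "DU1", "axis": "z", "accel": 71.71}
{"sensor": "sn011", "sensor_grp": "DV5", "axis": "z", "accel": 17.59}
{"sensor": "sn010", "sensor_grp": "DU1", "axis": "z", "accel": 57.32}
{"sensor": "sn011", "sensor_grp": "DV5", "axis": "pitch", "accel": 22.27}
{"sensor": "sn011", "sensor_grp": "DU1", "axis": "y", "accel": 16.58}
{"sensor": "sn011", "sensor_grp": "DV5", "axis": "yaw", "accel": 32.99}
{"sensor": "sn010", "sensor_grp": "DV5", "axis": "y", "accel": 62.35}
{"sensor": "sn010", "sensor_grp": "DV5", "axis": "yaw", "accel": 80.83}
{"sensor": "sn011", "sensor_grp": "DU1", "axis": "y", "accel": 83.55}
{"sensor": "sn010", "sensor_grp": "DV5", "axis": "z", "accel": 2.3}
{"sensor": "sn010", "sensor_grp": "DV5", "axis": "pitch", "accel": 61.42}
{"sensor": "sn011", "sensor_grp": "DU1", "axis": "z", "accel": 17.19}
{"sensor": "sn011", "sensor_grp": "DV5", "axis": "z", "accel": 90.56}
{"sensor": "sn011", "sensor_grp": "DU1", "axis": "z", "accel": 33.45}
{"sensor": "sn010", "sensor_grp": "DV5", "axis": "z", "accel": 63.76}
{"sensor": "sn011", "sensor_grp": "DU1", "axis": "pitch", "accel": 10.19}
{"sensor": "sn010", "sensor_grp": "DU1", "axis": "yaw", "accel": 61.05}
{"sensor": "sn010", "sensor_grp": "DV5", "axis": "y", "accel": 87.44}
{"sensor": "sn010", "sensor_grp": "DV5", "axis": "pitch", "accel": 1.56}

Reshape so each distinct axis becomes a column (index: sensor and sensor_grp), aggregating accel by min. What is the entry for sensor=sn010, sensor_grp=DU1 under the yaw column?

9.87

Rows with sensor=sn010, sensor_grp=DU1 and axis=yaw: accel values are 9.87, 86.81, 61.18, 61.05.
min(9.87, 86.81, 61.18, 61.05) = 9.87.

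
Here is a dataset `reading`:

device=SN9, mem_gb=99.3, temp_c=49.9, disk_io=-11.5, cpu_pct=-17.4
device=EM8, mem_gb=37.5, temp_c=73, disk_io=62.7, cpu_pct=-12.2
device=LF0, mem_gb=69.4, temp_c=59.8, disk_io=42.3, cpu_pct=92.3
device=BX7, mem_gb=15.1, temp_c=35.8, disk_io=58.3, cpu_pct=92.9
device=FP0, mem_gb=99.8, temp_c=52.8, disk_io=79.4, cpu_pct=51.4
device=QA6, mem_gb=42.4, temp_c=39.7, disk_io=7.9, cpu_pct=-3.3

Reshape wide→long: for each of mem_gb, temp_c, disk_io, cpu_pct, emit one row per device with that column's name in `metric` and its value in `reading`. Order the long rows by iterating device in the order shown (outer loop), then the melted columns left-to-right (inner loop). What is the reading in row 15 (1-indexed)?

58.3

24 rows total (6 × 4). Row 15: index ⌊(15-1)/4⌋ = 3 into device → BX7; (15-1) mod 4 = 2 into the melted columns → disk_io.
So row 15 is (BX7, disk_io, 58.3); reading = 58.3.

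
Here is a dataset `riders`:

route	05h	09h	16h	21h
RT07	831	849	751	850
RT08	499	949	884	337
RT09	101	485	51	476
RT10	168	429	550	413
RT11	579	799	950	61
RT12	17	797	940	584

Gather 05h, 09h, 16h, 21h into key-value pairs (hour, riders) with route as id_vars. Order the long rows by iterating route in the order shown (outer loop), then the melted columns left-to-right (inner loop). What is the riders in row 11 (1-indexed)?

24 rows total (6 × 4). Row 11: index ⌊(11-1)/4⌋ = 2 into route → RT09; (11-1) mod 4 = 2 into the melted columns → 16h.
So row 11 is (RT09, 16h, 51); riders = 51.

51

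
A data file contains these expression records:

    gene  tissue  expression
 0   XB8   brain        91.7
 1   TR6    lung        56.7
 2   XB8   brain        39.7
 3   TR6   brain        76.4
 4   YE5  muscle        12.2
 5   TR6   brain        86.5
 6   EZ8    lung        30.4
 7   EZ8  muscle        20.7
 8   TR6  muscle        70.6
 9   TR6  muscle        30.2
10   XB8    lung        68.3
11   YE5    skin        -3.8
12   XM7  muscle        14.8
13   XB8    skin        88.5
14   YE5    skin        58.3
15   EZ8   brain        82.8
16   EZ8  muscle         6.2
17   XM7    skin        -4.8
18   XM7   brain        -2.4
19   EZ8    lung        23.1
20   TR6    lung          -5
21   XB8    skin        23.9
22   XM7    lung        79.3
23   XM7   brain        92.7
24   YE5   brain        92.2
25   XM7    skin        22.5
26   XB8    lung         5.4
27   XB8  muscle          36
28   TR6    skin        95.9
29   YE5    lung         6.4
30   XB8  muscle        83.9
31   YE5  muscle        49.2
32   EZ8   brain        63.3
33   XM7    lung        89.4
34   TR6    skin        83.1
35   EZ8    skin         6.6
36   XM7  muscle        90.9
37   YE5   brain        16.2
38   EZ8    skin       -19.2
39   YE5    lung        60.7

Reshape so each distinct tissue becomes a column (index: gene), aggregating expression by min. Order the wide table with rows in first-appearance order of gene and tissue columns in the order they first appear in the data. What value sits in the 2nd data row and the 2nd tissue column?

-5

With rows in first-appearance order of gene, row 2 is gene=TR6. tissue columns in first-appearance order: brain, lung, muscle, skin; column 2 is lung.
Long rows with gene=TR6, tissue=lung: min(56.7, -5) = -5.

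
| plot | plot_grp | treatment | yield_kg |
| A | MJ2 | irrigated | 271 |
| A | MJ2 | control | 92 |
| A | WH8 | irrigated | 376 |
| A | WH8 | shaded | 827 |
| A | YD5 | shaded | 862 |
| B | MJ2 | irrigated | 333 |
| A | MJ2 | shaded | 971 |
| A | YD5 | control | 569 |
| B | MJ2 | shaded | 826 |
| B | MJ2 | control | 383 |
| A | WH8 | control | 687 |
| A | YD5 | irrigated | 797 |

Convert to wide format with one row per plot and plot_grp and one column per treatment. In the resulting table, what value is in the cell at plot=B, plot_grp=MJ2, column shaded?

826

Wide layout: rows indexed by plot and plot_grp, columns are the 3 distinct treatment values (irrigated, control, shaded).
Cell (plot=B, plot_grp=MJ2, treatment=shaded) draws from the long row where plot=B, plot_grp=MJ2 and treatment=shaded, which has yield_kg=826.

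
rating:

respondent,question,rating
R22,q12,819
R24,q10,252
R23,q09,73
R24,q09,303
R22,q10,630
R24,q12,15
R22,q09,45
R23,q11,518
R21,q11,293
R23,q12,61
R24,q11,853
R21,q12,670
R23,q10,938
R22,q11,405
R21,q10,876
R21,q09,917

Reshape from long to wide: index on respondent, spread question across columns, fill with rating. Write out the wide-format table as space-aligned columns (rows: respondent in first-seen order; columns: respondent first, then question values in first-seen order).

Columns: respondent plus the 4 distinct question values (q12, q10, q09, q11).
For example, row R22 column q12 takes rating=819 from the long row (R22, q12).

respondent  q12  q10  q09  q11
R22         819  630  45   405
R24         15   252  303  853
R23         61   938  73   518
R21         670  876  917  293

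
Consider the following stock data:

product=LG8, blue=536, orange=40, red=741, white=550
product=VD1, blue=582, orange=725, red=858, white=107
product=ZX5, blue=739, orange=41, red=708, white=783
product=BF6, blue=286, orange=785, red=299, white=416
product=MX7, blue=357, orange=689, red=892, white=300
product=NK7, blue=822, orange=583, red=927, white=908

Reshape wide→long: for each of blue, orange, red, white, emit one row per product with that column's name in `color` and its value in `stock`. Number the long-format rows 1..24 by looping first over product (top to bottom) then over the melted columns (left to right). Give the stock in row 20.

24 rows total (6 × 4). Row 20: index ⌊(20-1)/4⌋ = 4 into product → MX7; (20-1) mod 4 = 3 into the melted columns → white.
So row 20 is (MX7, white, 300); stock = 300.

300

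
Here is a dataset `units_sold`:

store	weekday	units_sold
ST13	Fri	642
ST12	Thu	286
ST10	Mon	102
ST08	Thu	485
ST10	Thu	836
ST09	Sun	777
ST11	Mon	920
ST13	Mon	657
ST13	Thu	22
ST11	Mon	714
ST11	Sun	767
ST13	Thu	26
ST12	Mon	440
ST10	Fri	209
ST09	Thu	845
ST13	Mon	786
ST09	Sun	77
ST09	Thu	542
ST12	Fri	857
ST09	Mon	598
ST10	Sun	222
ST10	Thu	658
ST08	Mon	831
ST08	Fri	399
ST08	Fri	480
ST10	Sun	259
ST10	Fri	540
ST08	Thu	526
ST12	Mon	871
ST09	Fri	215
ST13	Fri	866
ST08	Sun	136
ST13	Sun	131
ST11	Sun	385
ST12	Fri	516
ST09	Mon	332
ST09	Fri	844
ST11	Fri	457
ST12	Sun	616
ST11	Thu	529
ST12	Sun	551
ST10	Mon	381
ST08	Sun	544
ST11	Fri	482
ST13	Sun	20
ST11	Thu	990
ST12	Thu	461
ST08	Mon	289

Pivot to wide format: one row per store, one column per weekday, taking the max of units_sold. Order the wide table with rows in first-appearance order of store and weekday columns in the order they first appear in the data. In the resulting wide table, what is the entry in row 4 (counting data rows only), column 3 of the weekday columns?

831

With rows in first-appearance order of store, row 4 is store=ST08. weekday columns in first-appearance order: Fri, Thu, Mon, Sun; column 3 is Mon.
Long rows with store=ST08, weekday=Mon: max(831, 289) = 831.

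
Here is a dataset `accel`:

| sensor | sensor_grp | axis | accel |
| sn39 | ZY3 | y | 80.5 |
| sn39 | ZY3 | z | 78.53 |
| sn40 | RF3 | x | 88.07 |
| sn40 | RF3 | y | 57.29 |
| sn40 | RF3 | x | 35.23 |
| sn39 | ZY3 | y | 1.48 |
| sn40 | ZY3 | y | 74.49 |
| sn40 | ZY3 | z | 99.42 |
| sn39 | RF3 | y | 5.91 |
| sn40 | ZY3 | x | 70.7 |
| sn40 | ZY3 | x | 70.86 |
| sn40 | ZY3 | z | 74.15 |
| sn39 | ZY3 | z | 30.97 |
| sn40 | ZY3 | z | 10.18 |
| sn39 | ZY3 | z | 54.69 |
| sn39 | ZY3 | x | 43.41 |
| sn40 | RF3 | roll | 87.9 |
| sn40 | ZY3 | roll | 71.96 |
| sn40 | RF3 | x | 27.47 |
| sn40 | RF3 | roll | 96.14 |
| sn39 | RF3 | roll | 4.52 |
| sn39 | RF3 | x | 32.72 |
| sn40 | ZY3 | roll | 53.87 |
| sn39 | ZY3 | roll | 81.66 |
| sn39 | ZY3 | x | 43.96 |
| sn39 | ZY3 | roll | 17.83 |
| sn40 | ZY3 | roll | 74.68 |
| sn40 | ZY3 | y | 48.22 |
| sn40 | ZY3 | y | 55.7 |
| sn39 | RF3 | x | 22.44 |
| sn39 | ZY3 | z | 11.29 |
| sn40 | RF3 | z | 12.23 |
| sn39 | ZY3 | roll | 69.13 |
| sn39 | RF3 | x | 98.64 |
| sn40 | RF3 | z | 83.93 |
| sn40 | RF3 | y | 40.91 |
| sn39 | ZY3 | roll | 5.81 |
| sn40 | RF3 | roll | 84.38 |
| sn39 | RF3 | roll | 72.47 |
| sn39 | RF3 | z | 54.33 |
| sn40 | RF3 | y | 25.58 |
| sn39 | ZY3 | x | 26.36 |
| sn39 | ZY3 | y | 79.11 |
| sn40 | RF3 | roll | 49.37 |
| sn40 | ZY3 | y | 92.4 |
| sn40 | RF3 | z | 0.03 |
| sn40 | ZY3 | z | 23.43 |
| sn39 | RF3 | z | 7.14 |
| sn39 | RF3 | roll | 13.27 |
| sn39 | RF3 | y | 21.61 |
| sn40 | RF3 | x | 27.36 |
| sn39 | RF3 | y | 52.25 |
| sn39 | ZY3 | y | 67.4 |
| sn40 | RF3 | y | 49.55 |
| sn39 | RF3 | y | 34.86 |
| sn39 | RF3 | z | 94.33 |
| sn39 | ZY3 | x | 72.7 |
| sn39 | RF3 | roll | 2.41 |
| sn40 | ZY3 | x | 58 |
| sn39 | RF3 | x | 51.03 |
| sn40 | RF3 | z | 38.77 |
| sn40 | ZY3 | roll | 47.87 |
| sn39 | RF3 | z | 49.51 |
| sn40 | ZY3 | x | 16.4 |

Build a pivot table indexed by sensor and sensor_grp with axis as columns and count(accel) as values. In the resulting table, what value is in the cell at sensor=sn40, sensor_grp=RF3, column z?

Rows with sensor=sn40, sensor_grp=RF3 and axis=z: accel values are 12.23, 83.93, 0.03, 38.77.
4 rows match — count = 4.

4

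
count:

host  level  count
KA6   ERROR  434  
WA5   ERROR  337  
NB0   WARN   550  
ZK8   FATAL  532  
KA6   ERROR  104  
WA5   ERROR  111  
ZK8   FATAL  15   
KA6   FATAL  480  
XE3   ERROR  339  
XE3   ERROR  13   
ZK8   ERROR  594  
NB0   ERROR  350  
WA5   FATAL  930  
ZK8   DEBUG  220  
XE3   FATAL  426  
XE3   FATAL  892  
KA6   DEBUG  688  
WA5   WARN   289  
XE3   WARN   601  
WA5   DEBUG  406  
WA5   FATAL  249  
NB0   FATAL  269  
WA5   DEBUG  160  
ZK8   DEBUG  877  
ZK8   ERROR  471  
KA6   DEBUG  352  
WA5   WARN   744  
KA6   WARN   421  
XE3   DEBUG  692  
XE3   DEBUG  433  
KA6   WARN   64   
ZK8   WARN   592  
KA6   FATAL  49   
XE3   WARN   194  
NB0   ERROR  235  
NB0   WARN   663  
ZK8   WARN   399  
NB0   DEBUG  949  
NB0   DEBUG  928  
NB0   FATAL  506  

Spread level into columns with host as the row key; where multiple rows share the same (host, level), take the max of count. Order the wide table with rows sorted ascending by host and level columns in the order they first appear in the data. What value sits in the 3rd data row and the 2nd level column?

With rows sorted ascending by host, row 3 is host=WA5. level columns in first-appearance order: ERROR, WARN, FATAL, DEBUG; column 2 is WARN.
Long rows with host=WA5, level=WARN: max(289, 744) = 744.

744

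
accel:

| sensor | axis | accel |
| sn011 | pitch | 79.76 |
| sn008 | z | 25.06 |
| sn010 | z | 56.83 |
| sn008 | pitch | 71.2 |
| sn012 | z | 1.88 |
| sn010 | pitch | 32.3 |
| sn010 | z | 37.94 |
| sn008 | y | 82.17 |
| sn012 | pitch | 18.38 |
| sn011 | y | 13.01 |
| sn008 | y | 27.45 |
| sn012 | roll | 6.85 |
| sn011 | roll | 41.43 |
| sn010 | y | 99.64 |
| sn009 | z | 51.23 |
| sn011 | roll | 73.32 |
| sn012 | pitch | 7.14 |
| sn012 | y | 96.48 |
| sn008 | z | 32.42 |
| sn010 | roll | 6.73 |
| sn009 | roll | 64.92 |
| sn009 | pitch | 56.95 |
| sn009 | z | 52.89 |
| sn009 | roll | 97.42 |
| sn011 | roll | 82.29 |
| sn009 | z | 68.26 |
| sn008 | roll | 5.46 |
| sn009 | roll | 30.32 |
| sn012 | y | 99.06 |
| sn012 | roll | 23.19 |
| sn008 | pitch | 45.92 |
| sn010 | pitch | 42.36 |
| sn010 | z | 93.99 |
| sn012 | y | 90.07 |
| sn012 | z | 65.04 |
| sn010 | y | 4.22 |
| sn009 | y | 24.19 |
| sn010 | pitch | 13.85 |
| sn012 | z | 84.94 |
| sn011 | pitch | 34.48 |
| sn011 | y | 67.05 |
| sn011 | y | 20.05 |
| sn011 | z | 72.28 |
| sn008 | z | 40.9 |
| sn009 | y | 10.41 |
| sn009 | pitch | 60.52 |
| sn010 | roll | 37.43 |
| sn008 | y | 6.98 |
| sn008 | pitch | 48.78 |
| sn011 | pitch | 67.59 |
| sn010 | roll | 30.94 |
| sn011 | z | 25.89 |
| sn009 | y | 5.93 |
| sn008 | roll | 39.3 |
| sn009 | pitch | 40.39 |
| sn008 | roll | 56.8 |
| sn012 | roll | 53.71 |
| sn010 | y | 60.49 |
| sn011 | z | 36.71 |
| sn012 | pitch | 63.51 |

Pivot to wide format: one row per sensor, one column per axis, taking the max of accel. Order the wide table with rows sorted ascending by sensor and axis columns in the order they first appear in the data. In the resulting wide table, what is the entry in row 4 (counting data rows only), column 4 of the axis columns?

With rows sorted ascending by sensor, row 4 is sensor=sn011. axis columns in first-appearance order: pitch, z, y, roll; column 4 is roll.
Long rows with sensor=sn011, axis=roll: max(41.43, 73.32, 82.29) = 82.29.

82.29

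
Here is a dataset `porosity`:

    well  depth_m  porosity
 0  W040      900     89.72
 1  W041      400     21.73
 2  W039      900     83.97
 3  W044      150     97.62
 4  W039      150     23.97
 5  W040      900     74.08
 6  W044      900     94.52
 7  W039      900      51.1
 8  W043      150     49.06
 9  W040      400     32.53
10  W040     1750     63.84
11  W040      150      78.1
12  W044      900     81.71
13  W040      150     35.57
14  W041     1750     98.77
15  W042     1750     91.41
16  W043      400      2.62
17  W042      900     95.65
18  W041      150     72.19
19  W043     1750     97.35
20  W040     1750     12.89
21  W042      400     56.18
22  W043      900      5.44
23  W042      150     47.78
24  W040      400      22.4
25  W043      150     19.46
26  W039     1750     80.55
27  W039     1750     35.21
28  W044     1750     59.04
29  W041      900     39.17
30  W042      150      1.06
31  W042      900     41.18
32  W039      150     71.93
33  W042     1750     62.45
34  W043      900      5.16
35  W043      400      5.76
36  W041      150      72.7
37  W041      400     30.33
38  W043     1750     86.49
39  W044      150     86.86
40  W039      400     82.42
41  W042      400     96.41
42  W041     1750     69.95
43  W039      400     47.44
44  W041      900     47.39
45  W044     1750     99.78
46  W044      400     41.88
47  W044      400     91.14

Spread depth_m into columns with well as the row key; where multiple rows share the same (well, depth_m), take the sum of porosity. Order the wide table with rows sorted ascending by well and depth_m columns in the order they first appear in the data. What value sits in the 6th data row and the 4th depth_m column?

With rows sorted ascending by well, row 6 is well=W044. depth_m columns in first-appearance order: 900, 400, 150, 1750; column 4 is 1750.
Long rows with well=W044, depth_m=1750: 59.04 + 99.78 = 158.82.

158.82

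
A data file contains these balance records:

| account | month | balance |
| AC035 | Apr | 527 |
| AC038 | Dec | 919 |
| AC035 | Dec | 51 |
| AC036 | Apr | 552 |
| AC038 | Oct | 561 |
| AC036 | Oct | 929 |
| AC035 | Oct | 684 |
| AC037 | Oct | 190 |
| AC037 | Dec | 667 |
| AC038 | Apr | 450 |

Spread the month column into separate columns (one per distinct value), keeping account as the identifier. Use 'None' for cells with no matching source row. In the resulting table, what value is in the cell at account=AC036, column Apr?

552

The long row with account=AC036, month=Apr has balance=552.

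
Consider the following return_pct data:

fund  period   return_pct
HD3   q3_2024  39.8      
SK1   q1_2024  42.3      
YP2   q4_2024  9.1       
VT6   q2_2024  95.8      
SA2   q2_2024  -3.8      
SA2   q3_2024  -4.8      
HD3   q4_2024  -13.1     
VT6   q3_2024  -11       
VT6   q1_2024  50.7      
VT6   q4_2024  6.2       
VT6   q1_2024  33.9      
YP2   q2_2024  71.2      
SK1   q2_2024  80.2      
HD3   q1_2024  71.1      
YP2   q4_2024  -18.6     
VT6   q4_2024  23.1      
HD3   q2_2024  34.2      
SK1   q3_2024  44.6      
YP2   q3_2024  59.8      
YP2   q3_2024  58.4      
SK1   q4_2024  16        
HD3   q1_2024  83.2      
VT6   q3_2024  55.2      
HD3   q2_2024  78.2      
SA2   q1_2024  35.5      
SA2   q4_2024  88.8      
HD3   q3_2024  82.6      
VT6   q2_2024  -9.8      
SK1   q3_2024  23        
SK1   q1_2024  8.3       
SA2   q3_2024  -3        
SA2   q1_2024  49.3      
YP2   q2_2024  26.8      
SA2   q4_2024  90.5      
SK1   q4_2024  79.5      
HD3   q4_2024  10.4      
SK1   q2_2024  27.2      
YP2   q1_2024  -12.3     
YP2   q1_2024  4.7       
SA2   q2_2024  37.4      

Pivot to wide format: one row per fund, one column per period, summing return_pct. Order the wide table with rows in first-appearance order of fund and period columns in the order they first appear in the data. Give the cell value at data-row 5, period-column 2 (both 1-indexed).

With rows in first-appearance order of fund, row 5 is fund=SA2. period columns in first-appearance order: q3_2024, q1_2024, q4_2024, q2_2024; column 2 is q1_2024.
Long rows with fund=SA2, period=q1_2024: 35.5 + 49.3 = 84.8.

84.8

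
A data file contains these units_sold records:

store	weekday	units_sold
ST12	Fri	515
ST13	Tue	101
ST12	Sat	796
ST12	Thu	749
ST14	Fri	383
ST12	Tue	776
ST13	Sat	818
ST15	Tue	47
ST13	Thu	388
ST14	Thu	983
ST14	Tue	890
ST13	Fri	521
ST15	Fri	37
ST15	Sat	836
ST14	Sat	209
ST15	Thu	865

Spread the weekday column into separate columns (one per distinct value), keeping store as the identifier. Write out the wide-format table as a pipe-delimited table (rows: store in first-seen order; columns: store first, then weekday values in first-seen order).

Columns: store plus the 4 distinct weekday values (Fri, Tue, Sat, Thu).
For example, row ST12 column Fri takes units_sold=515 from the long row (ST12, Fri).

| store | Fri | Tue | Sat | Thu |
| ST12 | 515 | 776 | 796 | 749 |
| ST13 | 521 | 101 | 818 | 388 |
| ST14 | 383 | 890 | 209 | 983 |
| ST15 | 37 | 47 | 836 | 865 |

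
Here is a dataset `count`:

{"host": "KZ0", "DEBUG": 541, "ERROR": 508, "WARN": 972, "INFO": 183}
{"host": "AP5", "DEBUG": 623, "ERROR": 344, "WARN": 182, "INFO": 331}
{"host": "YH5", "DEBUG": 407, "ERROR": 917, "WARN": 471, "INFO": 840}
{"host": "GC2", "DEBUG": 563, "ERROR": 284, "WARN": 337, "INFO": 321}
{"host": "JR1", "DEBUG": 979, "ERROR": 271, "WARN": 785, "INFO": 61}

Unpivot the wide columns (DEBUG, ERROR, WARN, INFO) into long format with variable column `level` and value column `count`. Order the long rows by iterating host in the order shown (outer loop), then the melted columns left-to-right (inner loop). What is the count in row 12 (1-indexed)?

840

20 rows total (5 × 4). Row 12: index ⌊(12-1)/4⌋ = 2 into host → YH5; (12-1) mod 4 = 3 into the melted columns → INFO.
So row 12 is (YH5, INFO, 840); count = 840.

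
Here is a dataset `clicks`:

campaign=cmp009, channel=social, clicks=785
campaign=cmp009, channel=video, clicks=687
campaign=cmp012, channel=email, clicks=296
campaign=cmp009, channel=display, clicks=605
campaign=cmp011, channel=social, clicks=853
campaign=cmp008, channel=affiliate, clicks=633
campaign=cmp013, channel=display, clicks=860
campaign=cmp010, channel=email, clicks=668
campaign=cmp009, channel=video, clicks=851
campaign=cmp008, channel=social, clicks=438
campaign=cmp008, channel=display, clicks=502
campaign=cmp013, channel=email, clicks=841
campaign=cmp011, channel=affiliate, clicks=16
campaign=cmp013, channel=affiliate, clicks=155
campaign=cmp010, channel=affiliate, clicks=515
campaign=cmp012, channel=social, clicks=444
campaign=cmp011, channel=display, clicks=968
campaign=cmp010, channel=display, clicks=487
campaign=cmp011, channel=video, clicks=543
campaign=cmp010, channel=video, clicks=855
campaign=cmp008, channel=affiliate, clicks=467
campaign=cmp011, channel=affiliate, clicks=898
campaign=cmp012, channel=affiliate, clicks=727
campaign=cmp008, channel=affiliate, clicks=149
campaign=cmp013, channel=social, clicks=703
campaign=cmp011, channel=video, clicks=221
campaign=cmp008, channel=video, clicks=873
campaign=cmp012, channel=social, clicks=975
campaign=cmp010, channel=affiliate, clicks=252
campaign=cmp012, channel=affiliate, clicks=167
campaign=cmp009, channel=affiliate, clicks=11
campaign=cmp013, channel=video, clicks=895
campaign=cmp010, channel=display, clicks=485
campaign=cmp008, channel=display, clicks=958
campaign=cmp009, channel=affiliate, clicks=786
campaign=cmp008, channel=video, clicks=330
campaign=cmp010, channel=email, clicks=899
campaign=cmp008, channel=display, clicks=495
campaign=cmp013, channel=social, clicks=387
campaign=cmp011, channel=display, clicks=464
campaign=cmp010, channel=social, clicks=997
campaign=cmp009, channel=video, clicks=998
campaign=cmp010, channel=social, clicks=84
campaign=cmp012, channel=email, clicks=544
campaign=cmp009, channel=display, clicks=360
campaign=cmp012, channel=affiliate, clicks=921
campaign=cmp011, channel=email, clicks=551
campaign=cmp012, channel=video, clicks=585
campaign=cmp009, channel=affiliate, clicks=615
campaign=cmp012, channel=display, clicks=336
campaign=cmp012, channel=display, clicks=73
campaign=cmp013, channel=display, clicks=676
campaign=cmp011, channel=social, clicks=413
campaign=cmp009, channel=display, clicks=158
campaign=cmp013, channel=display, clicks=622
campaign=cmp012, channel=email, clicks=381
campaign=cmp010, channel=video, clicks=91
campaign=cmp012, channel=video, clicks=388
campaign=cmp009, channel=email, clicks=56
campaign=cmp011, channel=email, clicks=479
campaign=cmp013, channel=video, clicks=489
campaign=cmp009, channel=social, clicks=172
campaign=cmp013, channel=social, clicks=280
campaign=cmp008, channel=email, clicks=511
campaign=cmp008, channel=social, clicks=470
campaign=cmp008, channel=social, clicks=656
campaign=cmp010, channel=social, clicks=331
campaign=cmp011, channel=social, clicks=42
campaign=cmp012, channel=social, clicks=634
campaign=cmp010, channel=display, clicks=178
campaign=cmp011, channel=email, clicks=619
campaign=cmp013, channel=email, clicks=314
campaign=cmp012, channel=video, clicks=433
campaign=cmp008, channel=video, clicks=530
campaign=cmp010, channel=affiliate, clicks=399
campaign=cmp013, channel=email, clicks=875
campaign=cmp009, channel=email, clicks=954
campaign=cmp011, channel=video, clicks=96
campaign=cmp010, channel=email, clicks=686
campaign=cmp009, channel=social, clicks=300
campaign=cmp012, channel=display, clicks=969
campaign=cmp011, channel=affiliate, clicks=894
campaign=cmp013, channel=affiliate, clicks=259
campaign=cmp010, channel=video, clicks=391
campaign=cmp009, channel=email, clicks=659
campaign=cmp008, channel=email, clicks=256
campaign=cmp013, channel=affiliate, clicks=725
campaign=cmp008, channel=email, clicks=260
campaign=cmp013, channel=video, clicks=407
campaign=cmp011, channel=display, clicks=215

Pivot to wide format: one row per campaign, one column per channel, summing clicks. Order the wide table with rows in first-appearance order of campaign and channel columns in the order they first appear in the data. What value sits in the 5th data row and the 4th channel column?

2158

With rows in first-appearance order of campaign, row 5 is campaign=cmp013. channel columns in first-appearance order: social, video, email, display, affiliate; column 4 is display.
Long rows with campaign=cmp013, channel=display: 860 + 676 + 622 = 2158.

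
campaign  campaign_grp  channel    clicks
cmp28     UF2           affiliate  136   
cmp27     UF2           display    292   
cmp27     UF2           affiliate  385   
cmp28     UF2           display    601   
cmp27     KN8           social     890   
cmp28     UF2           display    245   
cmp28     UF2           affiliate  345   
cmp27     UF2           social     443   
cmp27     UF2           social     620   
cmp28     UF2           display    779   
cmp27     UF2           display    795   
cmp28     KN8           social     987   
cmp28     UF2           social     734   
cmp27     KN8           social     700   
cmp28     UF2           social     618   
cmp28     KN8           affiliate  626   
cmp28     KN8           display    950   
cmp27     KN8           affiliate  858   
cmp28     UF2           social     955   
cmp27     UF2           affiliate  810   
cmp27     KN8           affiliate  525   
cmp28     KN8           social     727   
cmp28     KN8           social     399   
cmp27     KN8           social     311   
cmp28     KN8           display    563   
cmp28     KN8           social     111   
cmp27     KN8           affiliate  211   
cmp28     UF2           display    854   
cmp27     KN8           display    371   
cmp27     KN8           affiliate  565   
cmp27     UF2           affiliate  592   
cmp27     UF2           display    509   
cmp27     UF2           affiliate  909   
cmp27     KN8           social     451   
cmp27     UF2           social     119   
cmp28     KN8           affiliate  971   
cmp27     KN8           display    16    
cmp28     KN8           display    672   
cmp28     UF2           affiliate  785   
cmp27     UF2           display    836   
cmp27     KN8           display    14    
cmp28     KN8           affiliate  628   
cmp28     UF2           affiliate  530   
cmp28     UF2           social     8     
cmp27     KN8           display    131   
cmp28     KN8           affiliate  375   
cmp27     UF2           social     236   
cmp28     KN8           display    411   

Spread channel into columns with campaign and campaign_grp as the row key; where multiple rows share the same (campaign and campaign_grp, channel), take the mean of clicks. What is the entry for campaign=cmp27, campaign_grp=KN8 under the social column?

588

Rows with campaign=cmp27, campaign_grp=KN8 and channel=social: clicks values are 890, 700, 311, 451.
(890 + 700 + 311 + 451) / 4 = 588.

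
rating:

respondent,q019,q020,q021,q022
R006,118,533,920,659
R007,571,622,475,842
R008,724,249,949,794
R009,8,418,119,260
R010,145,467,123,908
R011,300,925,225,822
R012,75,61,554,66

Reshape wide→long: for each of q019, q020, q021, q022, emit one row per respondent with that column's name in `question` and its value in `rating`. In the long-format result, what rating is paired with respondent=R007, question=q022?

Unpivoting turns each (respondent, wide-column) pair into one long row.
The wide cell at row R007, column q022 holds 842, so the long row (R007, q022) has rating=842.

842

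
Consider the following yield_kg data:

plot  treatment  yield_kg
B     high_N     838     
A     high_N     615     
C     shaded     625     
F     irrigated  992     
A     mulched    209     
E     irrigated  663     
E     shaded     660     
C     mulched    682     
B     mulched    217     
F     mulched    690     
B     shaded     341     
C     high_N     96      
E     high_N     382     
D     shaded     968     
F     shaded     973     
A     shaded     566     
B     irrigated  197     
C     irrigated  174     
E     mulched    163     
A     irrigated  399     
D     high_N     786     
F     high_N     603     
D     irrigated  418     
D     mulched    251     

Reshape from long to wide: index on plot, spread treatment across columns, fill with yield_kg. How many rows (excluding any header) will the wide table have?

6 distinct plot values → 6 rows.

6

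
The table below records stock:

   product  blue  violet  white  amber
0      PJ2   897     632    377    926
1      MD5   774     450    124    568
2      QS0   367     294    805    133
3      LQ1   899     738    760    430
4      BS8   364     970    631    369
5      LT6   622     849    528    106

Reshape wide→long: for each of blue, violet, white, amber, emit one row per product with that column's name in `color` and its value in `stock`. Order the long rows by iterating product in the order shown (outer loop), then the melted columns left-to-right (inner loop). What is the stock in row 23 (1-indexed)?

24 rows total (6 × 4). Row 23: index ⌊(23-1)/4⌋ = 5 into product → LT6; (23-1) mod 4 = 2 into the melted columns → white.
So row 23 is (LT6, white, 528); stock = 528.

528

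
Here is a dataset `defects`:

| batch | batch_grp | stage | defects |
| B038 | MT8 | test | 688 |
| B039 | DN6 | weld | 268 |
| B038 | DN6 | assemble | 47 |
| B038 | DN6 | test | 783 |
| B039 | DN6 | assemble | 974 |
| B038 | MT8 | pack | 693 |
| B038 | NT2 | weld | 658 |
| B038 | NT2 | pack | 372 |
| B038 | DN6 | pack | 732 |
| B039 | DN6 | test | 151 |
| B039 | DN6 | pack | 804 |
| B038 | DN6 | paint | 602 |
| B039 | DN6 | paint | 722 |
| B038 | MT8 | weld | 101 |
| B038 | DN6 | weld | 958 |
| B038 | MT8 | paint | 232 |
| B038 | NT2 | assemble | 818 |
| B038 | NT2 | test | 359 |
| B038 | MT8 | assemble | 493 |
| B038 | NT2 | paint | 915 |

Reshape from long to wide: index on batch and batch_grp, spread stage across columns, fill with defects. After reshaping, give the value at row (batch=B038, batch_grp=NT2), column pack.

Wide layout: rows indexed by batch and batch_grp, columns are the 5 distinct stage values (test, weld, assemble, pack, paint).
Cell (batch=B038, batch_grp=NT2, stage=pack) draws from the long row where batch=B038, batch_grp=NT2 and stage=pack, which has defects=372.

372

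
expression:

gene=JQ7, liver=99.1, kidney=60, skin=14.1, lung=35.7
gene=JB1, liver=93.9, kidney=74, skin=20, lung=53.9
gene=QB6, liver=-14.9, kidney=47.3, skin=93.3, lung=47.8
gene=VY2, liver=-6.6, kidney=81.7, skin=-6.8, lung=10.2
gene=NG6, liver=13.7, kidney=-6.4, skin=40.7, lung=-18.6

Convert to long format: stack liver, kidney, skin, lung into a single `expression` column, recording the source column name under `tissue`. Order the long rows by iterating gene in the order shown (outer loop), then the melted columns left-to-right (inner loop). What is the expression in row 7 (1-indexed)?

20

20 rows total (5 × 4). Row 7: index ⌊(7-1)/4⌋ = 1 into gene → JB1; (7-1) mod 4 = 2 into the melted columns → skin.
So row 7 is (JB1, skin, 20); expression = 20.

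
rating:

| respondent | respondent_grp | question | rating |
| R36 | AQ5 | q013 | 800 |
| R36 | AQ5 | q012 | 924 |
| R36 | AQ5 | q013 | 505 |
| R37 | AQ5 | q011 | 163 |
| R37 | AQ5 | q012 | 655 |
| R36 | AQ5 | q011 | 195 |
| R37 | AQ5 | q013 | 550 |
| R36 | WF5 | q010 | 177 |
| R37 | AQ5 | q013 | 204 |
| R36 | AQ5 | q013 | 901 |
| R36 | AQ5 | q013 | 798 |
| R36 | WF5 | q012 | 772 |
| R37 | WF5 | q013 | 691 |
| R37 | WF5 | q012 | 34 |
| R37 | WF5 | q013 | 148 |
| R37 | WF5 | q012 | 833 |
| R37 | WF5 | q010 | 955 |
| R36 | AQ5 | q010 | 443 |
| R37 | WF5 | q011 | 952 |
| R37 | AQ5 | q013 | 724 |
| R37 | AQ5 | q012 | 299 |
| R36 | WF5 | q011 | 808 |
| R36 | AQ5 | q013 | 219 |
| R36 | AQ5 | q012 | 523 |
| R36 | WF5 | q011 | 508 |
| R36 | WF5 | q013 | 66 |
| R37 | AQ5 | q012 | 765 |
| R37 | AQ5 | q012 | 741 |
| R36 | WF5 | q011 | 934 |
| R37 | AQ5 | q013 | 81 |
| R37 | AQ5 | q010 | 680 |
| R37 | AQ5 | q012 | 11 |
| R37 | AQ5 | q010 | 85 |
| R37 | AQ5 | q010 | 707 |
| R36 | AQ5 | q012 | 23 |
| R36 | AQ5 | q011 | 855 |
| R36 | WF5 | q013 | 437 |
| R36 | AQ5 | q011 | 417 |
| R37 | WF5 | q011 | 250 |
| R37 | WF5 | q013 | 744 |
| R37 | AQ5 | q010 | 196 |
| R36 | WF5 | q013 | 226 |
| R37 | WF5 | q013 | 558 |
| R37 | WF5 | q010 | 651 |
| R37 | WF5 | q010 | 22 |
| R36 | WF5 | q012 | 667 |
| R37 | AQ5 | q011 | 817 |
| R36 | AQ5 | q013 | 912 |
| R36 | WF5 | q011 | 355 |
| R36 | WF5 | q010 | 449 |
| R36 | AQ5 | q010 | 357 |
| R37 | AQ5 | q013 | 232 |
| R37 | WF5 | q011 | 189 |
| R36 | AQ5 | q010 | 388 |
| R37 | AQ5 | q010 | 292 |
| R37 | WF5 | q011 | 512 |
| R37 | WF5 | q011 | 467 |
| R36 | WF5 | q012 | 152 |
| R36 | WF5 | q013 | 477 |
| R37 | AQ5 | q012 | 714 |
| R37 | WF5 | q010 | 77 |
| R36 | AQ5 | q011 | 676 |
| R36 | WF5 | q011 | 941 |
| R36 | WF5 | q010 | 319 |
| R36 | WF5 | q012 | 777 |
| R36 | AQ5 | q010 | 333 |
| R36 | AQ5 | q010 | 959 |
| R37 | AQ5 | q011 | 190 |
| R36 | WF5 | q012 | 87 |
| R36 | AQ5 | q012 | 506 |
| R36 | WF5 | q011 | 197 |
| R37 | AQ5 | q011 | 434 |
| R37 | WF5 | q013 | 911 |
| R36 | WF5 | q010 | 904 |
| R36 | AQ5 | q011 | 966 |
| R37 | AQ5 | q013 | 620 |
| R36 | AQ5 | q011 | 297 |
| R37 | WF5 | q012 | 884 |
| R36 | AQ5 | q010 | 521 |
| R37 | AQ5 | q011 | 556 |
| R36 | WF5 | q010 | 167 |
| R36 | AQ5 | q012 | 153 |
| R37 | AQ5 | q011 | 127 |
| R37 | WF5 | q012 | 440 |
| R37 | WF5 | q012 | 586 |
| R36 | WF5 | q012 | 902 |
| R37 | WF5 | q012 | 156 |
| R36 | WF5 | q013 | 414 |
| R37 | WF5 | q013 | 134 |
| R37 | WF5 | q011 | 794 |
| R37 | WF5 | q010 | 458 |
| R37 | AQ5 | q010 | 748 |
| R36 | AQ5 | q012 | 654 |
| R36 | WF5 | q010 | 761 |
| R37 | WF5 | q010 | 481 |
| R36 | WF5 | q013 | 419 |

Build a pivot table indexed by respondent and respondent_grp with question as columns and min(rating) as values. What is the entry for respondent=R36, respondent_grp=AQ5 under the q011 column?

195

Rows with respondent=R36, respondent_grp=AQ5 and question=q011: rating values are 195, 855, 417, 676, 966, 297.
min(195, 855, 417, 676, 966, 297) = 195.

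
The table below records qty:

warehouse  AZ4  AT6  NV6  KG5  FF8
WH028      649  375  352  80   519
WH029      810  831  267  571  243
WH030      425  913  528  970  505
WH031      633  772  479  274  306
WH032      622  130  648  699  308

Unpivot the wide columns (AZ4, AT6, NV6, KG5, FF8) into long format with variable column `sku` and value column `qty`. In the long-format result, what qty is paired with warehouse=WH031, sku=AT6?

772

Unpivoting turns each (warehouse, wide-column) pair into one long row.
The wide cell at row WH031, column AT6 holds 772, so the long row (WH031, AT6) has qty=772.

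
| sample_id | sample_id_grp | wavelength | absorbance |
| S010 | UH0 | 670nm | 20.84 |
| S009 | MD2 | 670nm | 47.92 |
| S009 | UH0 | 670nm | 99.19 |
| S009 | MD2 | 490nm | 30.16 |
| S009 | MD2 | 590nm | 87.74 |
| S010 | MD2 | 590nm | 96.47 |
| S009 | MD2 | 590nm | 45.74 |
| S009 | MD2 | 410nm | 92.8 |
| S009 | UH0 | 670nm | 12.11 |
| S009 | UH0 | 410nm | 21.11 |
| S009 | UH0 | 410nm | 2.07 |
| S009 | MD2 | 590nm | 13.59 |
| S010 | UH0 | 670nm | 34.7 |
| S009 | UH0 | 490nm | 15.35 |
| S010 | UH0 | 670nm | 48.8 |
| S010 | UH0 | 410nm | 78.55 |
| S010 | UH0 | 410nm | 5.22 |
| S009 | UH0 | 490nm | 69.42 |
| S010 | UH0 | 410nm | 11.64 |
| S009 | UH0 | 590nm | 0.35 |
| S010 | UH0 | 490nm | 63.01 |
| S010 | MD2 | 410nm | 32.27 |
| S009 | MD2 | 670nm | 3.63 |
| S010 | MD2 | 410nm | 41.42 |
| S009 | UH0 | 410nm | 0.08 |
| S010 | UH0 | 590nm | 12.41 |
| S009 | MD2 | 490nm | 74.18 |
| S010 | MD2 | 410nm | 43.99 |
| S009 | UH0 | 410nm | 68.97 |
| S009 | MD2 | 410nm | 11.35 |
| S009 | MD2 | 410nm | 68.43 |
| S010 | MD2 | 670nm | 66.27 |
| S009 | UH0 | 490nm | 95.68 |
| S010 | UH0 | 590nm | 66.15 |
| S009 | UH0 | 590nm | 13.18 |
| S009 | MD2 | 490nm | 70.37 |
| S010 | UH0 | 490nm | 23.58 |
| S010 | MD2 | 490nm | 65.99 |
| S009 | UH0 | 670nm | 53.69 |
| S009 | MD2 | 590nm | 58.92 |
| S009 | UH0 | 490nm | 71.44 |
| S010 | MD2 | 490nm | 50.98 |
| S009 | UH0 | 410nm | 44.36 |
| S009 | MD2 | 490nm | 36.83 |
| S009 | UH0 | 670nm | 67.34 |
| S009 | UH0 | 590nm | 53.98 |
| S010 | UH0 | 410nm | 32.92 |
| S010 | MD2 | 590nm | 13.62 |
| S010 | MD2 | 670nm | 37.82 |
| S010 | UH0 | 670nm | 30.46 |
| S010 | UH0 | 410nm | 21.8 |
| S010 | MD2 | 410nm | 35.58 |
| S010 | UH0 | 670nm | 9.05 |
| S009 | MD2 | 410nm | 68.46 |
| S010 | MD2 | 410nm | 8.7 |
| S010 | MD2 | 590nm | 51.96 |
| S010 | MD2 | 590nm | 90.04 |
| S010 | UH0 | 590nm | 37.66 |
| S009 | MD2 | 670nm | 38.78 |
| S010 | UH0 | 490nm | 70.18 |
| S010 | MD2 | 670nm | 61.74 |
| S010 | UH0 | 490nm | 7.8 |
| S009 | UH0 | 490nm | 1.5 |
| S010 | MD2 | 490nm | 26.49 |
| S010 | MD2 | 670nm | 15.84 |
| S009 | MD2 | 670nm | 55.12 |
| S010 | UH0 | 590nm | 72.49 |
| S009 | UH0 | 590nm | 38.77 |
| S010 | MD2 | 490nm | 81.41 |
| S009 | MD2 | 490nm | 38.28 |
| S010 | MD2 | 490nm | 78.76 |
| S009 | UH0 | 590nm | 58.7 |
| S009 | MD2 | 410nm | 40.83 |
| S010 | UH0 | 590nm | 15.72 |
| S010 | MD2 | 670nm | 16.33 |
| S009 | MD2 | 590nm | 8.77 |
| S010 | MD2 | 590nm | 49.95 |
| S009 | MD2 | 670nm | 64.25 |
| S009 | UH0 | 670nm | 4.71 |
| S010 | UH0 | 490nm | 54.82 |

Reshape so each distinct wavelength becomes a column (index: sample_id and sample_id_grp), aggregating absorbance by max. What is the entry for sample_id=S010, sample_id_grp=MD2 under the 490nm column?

Rows with sample_id=S010, sample_id_grp=MD2 and wavelength=490nm: absorbance values are 65.99, 50.98, 26.49, 81.41, 78.76.
max(65.99, 50.98, 26.49, 81.41, 78.76) = 81.41.

81.41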